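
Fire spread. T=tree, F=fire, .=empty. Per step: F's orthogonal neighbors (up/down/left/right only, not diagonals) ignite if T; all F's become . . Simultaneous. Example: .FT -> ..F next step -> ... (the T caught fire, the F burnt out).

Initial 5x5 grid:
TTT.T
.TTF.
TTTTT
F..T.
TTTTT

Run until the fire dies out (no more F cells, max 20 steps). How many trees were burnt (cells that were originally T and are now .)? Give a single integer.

Step 1: +4 fires, +2 burnt (F count now 4)
Step 2: +7 fires, +4 burnt (F count now 7)
Step 3: +3 fires, +7 burnt (F count now 3)
Step 4: +2 fires, +3 burnt (F count now 2)
Step 5: +0 fires, +2 burnt (F count now 0)
Fire out after step 5
Initially T: 17, now '.': 24
Total burnt (originally-T cells now '.'): 16

Answer: 16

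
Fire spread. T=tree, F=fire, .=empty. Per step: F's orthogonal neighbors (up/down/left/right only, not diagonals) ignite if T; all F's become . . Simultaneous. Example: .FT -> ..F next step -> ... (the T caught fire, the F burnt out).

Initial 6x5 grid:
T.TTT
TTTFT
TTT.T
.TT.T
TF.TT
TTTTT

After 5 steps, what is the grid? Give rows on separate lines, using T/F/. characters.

Step 1: 6 trees catch fire, 2 burn out
  T.TFT
  TTF.F
  TTT.T
  .FT.T
  F..TT
  TFTTT
Step 2: 9 trees catch fire, 6 burn out
  T.F.F
  TF...
  TFF.F
  ..F.T
  ...TT
  F.FTT
Step 3: 4 trees catch fire, 9 burn out
  T....
  F....
  F....
  ....F
  ...TT
  ...FT
Step 4: 4 trees catch fire, 4 burn out
  F....
  .....
  .....
  .....
  ...FF
  ....F
Step 5: 0 trees catch fire, 4 burn out
  .....
  .....
  .....
  .....
  .....
  .....

.....
.....
.....
.....
.....
.....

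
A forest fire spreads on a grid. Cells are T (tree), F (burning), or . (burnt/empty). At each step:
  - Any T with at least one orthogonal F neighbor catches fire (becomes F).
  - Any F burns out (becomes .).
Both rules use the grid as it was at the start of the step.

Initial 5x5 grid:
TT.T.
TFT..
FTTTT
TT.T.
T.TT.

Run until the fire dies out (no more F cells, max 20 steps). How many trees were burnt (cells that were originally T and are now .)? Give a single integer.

Answer: 14

Derivation:
Step 1: +5 fires, +2 burnt (F count now 5)
Step 2: +4 fires, +5 burnt (F count now 4)
Step 3: +1 fires, +4 burnt (F count now 1)
Step 4: +2 fires, +1 burnt (F count now 2)
Step 5: +1 fires, +2 burnt (F count now 1)
Step 6: +1 fires, +1 burnt (F count now 1)
Step 7: +0 fires, +1 burnt (F count now 0)
Fire out after step 7
Initially T: 15, now '.': 24
Total burnt (originally-T cells now '.'): 14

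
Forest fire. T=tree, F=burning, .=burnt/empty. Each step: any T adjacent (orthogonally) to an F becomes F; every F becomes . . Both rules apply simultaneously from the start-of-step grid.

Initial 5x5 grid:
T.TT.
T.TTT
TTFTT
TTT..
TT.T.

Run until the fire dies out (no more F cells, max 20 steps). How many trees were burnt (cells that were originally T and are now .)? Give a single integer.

Step 1: +4 fires, +1 burnt (F count now 4)
Step 2: +5 fires, +4 burnt (F count now 5)
Step 3: +5 fires, +5 burnt (F count now 5)
Step 4: +2 fires, +5 burnt (F count now 2)
Step 5: +0 fires, +2 burnt (F count now 0)
Fire out after step 5
Initially T: 17, now '.': 24
Total burnt (originally-T cells now '.'): 16

Answer: 16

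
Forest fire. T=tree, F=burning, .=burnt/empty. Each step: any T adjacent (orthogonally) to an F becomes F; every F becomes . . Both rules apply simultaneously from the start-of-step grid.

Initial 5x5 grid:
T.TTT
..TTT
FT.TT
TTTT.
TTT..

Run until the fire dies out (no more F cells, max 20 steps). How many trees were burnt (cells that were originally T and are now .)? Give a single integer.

Step 1: +2 fires, +1 burnt (F count now 2)
Step 2: +2 fires, +2 burnt (F count now 2)
Step 3: +2 fires, +2 burnt (F count now 2)
Step 4: +2 fires, +2 burnt (F count now 2)
Step 5: +1 fires, +2 burnt (F count now 1)
Step 6: +2 fires, +1 burnt (F count now 2)
Step 7: +3 fires, +2 burnt (F count now 3)
Step 8: +2 fires, +3 burnt (F count now 2)
Step 9: +0 fires, +2 burnt (F count now 0)
Fire out after step 9
Initially T: 17, now '.': 24
Total burnt (originally-T cells now '.'): 16

Answer: 16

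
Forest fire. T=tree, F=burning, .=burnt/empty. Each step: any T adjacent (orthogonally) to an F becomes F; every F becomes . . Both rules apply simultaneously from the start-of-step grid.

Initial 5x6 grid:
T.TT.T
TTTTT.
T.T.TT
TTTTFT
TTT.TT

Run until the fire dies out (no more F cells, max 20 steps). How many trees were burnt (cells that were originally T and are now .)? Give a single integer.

Answer: 22

Derivation:
Step 1: +4 fires, +1 burnt (F count now 4)
Step 2: +4 fires, +4 burnt (F count now 4)
Step 3: +4 fires, +4 burnt (F count now 4)
Step 4: +4 fires, +4 burnt (F count now 4)
Step 5: +4 fires, +4 burnt (F count now 4)
Step 6: +1 fires, +4 burnt (F count now 1)
Step 7: +1 fires, +1 burnt (F count now 1)
Step 8: +0 fires, +1 burnt (F count now 0)
Fire out after step 8
Initially T: 23, now '.': 29
Total burnt (originally-T cells now '.'): 22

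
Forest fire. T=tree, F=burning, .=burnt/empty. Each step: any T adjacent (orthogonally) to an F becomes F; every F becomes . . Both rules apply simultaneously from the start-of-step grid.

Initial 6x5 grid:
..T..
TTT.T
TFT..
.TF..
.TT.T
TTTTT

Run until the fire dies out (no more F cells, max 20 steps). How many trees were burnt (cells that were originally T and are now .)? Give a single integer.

Step 1: +5 fires, +2 burnt (F count now 5)
Step 2: +4 fires, +5 burnt (F count now 4)
Step 3: +3 fires, +4 burnt (F count now 3)
Step 4: +2 fires, +3 burnt (F count now 2)
Step 5: +1 fires, +2 burnt (F count now 1)
Step 6: +0 fires, +1 burnt (F count now 0)
Fire out after step 6
Initially T: 16, now '.': 29
Total burnt (originally-T cells now '.'): 15

Answer: 15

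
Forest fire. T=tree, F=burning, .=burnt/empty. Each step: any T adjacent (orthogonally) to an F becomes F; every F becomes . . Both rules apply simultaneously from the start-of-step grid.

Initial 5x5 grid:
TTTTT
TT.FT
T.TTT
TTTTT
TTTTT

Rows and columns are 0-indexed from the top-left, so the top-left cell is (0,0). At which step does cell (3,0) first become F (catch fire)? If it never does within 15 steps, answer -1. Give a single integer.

Step 1: cell (3,0)='T' (+3 fires, +1 burnt)
Step 2: cell (3,0)='T' (+5 fires, +3 burnt)
Step 3: cell (3,0)='T' (+4 fires, +5 burnt)
Step 4: cell (3,0)='T' (+5 fires, +4 burnt)
Step 5: cell (3,0)='F' (+3 fires, +5 burnt)
  -> target ignites at step 5
Step 6: cell (3,0)='.' (+2 fires, +3 burnt)
Step 7: cell (3,0)='.' (+0 fires, +2 burnt)
  fire out at step 7

5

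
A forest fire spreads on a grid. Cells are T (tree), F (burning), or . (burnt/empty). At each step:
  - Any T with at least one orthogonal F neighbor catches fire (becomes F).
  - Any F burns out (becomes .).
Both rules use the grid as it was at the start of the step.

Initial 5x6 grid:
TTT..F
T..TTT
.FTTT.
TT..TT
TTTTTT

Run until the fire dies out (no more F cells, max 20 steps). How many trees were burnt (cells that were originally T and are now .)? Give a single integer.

Step 1: +3 fires, +2 burnt (F count now 3)
Step 2: +4 fires, +3 burnt (F count now 4)
Step 3: +4 fires, +4 burnt (F count now 4)
Step 4: +2 fires, +4 burnt (F count now 2)
Step 5: +2 fires, +2 burnt (F count now 2)
Step 6: +1 fires, +2 burnt (F count now 1)
Step 7: +0 fires, +1 burnt (F count now 0)
Fire out after step 7
Initially T: 20, now '.': 26
Total burnt (originally-T cells now '.'): 16

Answer: 16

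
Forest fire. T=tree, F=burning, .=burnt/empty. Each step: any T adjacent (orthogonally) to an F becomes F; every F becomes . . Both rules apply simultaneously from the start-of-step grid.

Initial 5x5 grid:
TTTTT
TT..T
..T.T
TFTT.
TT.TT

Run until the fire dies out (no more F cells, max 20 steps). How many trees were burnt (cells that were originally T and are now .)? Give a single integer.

Step 1: +3 fires, +1 burnt (F count now 3)
Step 2: +3 fires, +3 burnt (F count now 3)
Step 3: +1 fires, +3 burnt (F count now 1)
Step 4: +1 fires, +1 burnt (F count now 1)
Step 5: +0 fires, +1 burnt (F count now 0)
Fire out after step 5
Initially T: 17, now '.': 16
Total burnt (originally-T cells now '.'): 8

Answer: 8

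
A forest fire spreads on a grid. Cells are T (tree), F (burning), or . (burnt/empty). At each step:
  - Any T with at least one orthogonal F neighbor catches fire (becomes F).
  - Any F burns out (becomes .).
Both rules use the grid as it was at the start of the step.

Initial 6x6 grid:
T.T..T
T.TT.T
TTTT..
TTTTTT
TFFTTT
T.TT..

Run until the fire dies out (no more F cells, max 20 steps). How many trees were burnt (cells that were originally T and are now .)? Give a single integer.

Answer: 22

Derivation:
Step 1: +5 fires, +2 burnt (F count now 5)
Step 2: +7 fires, +5 burnt (F count now 7)
Step 3: +5 fires, +7 burnt (F count now 5)
Step 4: +4 fires, +5 burnt (F count now 4)
Step 5: +1 fires, +4 burnt (F count now 1)
Step 6: +0 fires, +1 burnt (F count now 0)
Fire out after step 6
Initially T: 24, now '.': 34
Total burnt (originally-T cells now '.'): 22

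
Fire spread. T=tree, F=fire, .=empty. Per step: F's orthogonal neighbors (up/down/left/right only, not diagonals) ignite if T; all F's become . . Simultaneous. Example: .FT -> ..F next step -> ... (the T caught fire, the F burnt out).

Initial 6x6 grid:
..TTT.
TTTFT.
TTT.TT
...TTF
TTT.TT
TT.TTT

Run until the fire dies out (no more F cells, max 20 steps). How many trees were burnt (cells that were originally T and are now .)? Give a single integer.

Answer: 19

Derivation:
Step 1: +6 fires, +2 burnt (F count now 6)
Step 2: +8 fires, +6 burnt (F count now 8)
Step 3: +3 fires, +8 burnt (F count now 3)
Step 4: +2 fires, +3 burnt (F count now 2)
Step 5: +0 fires, +2 burnt (F count now 0)
Fire out after step 5
Initially T: 24, now '.': 31
Total burnt (originally-T cells now '.'): 19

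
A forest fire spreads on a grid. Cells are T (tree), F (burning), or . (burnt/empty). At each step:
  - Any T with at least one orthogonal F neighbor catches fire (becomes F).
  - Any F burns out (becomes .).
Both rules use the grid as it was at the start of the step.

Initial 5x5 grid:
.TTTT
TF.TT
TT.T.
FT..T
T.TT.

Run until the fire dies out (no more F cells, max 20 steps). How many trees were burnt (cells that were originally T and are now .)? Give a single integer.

Answer: 12

Derivation:
Step 1: +6 fires, +2 burnt (F count now 6)
Step 2: +1 fires, +6 burnt (F count now 1)
Step 3: +1 fires, +1 burnt (F count now 1)
Step 4: +2 fires, +1 burnt (F count now 2)
Step 5: +2 fires, +2 burnt (F count now 2)
Step 6: +0 fires, +2 burnt (F count now 0)
Fire out after step 6
Initially T: 15, now '.': 22
Total burnt (originally-T cells now '.'): 12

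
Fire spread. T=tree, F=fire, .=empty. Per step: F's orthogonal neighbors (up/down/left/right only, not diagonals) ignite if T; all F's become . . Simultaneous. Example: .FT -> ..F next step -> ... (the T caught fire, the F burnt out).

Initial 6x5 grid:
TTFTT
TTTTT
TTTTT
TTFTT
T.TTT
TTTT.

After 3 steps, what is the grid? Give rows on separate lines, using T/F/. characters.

Step 1: 7 trees catch fire, 2 burn out
  TF.FT
  TTFTT
  TTFTT
  TF.FT
  T.FTT
  TTTT.
Step 2: 10 trees catch fire, 7 burn out
  F...F
  TF.FT
  TF.FT
  F...F
  T..FT
  TTFT.
Step 3: 8 trees catch fire, 10 burn out
  .....
  F...F
  F...F
  .....
  F...F
  TF.F.

.....
F...F
F...F
.....
F...F
TF.F.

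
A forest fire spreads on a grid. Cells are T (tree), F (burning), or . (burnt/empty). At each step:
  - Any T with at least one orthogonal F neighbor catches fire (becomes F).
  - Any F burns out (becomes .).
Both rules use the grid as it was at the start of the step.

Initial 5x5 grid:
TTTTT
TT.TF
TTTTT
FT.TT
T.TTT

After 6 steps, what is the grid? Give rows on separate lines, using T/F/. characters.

Step 1: 6 trees catch fire, 2 burn out
  TTTTF
  TT.F.
  FTTTF
  .F.TT
  F.TTT
Step 2: 5 trees catch fire, 6 burn out
  TTTF.
  FT...
  .FTF.
  ...TF
  ..TTT
Step 3: 6 trees catch fire, 5 burn out
  FTF..
  .F...
  ..F..
  ...F.
  ..TTF
Step 4: 2 trees catch fire, 6 burn out
  .F...
  .....
  .....
  .....
  ..TF.
Step 5: 1 trees catch fire, 2 burn out
  .....
  .....
  .....
  .....
  ..F..
Step 6: 0 trees catch fire, 1 burn out
  .....
  .....
  .....
  .....
  .....

.....
.....
.....
.....
.....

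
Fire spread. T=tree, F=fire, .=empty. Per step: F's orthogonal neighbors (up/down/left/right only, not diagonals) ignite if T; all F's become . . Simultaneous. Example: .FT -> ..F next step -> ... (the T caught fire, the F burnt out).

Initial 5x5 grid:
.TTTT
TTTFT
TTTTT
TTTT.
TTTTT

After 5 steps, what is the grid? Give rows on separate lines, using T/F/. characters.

Step 1: 4 trees catch fire, 1 burn out
  .TTFT
  TTF.F
  TTTFT
  TTTT.
  TTTTT
Step 2: 6 trees catch fire, 4 burn out
  .TF.F
  TF...
  TTF.F
  TTTF.
  TTTTT
Step 3: 5 trees catch fire, 6 burn out
  .F...
  F....
  TF...
  TTF..
  TTTFT
Step 4: 4 trees catch fire, 5 burn out
  .....
  .....
  F....
  TF...
  TTF.F
Step 5: 2 trees catch fire, 4 burn out
  .....
  .....
  .....
  F....
  TF...

.....
.....
.....
F....
TF...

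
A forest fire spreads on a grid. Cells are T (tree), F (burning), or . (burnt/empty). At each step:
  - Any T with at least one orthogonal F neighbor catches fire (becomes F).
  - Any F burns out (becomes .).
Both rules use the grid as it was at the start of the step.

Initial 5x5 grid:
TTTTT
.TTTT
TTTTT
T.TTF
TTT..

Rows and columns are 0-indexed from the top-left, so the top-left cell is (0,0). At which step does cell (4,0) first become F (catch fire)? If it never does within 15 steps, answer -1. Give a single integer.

Step 1: cell (4,0)='T' (+2 fires, +1 burnt)
Step 2: cell (4,0)='T' (+3 fires, +2 burnt)
Step 3: cell (4,0)='T' (+4 fires, +3 burnt)
Step 4: cell (4,0)='T' (+4 fires, +4 burnt)
Step 5: cell (4,0)='F' (+4 fires, +4 burnt)
  -> target ignites at step 5
Step 6: cell (4,0)='.' (+2 fires, +4 burnt)
Step 7: cell (4,0)='.' (+1 fires, +2 burnt)
Step 8: cell (4,0)='.' (+0 fires, +1 burnt)
  fire out at step 8

5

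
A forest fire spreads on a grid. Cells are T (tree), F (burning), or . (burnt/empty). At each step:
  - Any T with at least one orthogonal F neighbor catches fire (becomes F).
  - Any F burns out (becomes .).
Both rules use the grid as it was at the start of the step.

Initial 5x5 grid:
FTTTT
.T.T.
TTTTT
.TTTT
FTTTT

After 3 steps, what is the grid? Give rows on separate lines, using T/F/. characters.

Step 1: 2 trees catch fire, 2 burn out
  .FTTT
  .T.T.
  TTTTT
  .TTTT
  .FTTT
Step 2: 4 trees catch fire, 2 burn out
  ..FTT
  .F.T.
  TTTTT
  .FTTT
  ..FTT
Step 3: 4 trees catch fire, 4 burn out
  ...FT
  ...T.
  TFTTT
  ..FTT
  ...FT

...FT
...T.
TFTTT
..FTT
...FT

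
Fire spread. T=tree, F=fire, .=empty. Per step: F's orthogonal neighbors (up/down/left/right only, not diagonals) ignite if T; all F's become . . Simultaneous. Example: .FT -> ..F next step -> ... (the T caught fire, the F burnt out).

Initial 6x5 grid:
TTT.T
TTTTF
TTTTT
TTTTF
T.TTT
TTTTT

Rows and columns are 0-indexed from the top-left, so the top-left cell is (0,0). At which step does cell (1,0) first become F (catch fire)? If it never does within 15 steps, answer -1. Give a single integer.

Step 1: cell (1,0)='T' (+5 fires, +2 burnt)
Step 2: cell (1,0)='T' (+5 fires, +5 burnt)
Step 3: cell (1,0)='T' (+6 fires, +5 burnt)
Step 4: cell (1,0)='F' (+5 fires, +6 burnt)
  -> target ignites at step 4
Step 5: cell (1,0)='.' (+4 fires, +5 burnt)
Step 6: cell (1,0)='.' (+1 fires, +4 burnt)
Step 7: cell (1,0)='.' (+0 fires, +1 burnt)
  fire out at step 7

4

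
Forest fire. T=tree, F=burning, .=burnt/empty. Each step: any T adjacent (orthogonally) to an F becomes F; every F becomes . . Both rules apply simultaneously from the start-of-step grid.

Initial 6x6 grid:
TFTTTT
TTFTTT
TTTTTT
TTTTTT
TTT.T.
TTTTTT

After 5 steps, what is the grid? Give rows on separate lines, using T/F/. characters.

Step 1: 5 trees catch fire, 2 burn out
  F.FTTT
  TF.FTT
  TTFTTT
  TTTTTT
  TTT.T.
  TTTTTT
Step 2: 6 trees catch fire, 5 burn out
  ...FTT
  F...FT
  TF.FTT
  TTFTTT
  TTT.T.
  TTTTTT
Step 3: 7 trees catch fire, 6 burn out
  ....FT
  .....F
  F...FT
  TF.FTT
  TTF.T.
  TTTTTT
Step 4: 6 trees catch fire, 7 burn out
  .....F
  ......
  .....F
  F...FT
  TF..T.
  TTFTTT
Step 5: 5 trees catch fire, 6 burn out
  ......
  ......
  ......
  .....F
  F...F.
  TF.FTT

......
......
......
.....F
F...F.
TF.FTT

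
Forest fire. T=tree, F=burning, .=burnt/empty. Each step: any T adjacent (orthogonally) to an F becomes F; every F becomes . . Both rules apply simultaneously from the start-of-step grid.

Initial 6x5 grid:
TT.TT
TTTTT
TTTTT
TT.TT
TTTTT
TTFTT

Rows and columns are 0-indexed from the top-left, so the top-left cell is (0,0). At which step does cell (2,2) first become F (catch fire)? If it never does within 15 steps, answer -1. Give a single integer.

Step 1: cell (2,2)='T' (+3 fires, +1 burnt)
Step 2: cell (2,2)='T' (+4 fires, +3 burnt)
Step 3: cell (2,2)='T' (+4 fires, +4 burnt)
Step 4: cell (2,2)='T' (+4 fires, +4 burnt)
Step 5: cell (2,2)='F' (+5 fires, +4 burnt)
  -> target ignites at step 5
Step 6: cell (2,2)='.' (+5 fires, +5 burnt)
Step 7: cell (2,2)='.' (+2 fires, +5 burnt)
Step 8: cell (2,2)='.' (+0 fires, +2 burnt)
  fire out at step 8

5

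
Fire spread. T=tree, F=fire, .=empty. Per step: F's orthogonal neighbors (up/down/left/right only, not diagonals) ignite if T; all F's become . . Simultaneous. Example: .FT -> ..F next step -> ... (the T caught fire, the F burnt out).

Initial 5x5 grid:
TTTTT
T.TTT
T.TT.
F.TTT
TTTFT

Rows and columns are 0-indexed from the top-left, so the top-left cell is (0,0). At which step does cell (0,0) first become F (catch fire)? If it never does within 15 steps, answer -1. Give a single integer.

Step 1: cell (0,0)='T' (+5 fires, +2 burnt)
Step 2: cell (0,0)='T' (+5 fires, +5 burnt)
Step 3: cell (0,0)='F' (+3 fires, +5 burnt)
  -> target ignites at step 3
Step 4: cell (0,0)='.' (+4 fires, +3 burnt)
Step 5: cell (0,0)='.' (+2 fires, +4 burnt)
Step 6: cell (0,0)='.' (+0 fires, +2 burnt)
  fire out at step 6

3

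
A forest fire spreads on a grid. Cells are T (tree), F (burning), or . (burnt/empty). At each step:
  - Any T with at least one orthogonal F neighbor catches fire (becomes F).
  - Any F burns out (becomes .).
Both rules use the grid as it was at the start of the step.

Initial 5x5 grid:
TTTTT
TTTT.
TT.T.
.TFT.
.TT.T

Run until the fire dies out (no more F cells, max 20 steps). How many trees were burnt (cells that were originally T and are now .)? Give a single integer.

Answer: 16

Derivation:
Step 1: +3 fires, +1 burnt (F count now 3)
Step 2: +3 fires, +3 burnt (F count now 3)
Step 3: +3 fires, +3 burnt (F count now 3)
Step 4: +4 fires, +3 burnt (F count now 4)
Step 5: +3 fires, +4 burnt (F count now 3)
Step 6: +0 fires, +3 burnt (F count now 0)
Fire out after step 6
Initially T: 17, now '.': 24
Total burnt (originally-T cells now '.'): 16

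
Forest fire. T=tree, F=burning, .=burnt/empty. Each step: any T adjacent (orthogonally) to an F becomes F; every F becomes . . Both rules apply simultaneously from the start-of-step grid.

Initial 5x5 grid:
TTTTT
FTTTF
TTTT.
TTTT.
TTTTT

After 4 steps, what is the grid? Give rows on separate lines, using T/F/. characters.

Step 1: 5 trees catch fire, 2 burn out
  FTTTF
  .FTF.
  FTTT.
  TTTT.
  TTTTT
Step 2: 6 trees catch fire, 5 burn out
  .FTF.
  ..F..
  .FTF.
  FTTT.
  TTTTT
Step 3: 5 trees catch fire, 6 burn out
  ..F..
  .....
  ..F..
  .FTF.
  FTTTT
Step 4: 3 trees catch fire, 5 burn out
  .....
  .....
  .....
  ..F..
  .FTFT

.....
.....
.....
..F..
.FTFT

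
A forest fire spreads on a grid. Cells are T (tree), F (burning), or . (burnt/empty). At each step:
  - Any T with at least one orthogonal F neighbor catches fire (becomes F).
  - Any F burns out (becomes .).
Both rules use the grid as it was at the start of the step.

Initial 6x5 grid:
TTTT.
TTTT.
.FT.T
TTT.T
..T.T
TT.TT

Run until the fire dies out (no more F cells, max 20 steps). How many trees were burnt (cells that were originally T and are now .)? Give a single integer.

Step 1: +3 fires, +1 burnt (F count now 3)
Step 2: +5 fires, +3 burnt (F count now 5)
Step 3: +4 fires, +5 burnt (F count now 4)
Step 4: +1 fires, +4 burnt (F count now 1)
Step 5: +0 fires, +1 burnt (F count now 0)
Fire out after step 5
Initially T: 20, now '.': 23
Total burnt (originally-T cells now '.'): 13

Answer: 13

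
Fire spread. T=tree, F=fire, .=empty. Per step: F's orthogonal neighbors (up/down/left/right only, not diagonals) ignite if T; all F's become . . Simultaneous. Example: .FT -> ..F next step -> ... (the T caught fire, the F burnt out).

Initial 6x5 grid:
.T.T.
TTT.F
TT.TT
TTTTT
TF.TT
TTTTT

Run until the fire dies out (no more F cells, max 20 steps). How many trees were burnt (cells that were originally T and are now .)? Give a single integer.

Step 1: +4 fires, +2 burnt (F count now 4)
Step 2: +7 fires, +4 burnt (F count now 7)
Step 3: +5 fires, +7 burnt (F count now 5)
Step 4: +5 fires, +5 burnt (F count now 5)
Step 5: +0 fires, +5 burnt (F count now 0)
Fire out after step 5
Initially T: 22, now '.': 29
Total burnt (originally-T cells now '.'): 21

Answer: 21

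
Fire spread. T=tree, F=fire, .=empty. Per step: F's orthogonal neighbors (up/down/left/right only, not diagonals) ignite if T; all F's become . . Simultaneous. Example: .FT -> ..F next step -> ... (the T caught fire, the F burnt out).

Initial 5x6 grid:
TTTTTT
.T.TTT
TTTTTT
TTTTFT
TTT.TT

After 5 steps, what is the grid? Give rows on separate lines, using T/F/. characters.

Step 1: 4 trees catch fire, 1 burn out
  TTTTTT
  .T.TTT
  TTTTFT
  TTTF.F
  TTT.FT
Step 2: 5 trees catch fire, 4 burn out
  TTTTTT
  .T.TFT
  TTTF.F
  TTF...
  TTT..F
Step 3: 6 trees catch fire, 5 burn out
  TTTTFT
  .T.F.F
  TTF...
  TF....
  TTF...
Step 4: 5 trees catch fire, 6 burn out
  TTTF.F
  .T....
  TF....
  F.....
  TF....
Step 5: 4 trees catch fire, 5 burn out
  TTF...
  .F....
  F.....
  ......
  F.....

TTF...
.F....
F.....
......
F.....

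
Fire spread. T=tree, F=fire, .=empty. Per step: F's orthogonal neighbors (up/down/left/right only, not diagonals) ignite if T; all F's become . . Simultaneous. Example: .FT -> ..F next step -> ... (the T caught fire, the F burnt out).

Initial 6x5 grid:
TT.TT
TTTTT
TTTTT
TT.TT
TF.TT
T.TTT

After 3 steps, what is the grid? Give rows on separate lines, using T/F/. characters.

Step 1: 2 trees catch fire, 1 burn out
  TT.TT
  TTTTT
  TTTTT
  TF.TT
  F..TT
  T.TTT
Step 2: 3 trees catch fire, 2 burn out
  TT.TT
  TTTTT
  TFTTT
  F..TT
  ...TT
  F.TTT
Step 3: 3 trees catch fire, 3 burn out
  TT.TT
  TFTTT
  F.FTT
  ...TT
  ...TT
  ..TTT

TT.TT
TFTTT
F.FTT
...TT
...TT
..TTT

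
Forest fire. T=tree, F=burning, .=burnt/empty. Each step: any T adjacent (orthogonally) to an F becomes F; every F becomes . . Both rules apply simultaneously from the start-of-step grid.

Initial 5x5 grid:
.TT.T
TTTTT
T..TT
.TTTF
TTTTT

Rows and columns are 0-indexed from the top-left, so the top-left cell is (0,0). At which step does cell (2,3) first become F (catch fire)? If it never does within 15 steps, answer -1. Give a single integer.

Step 1: cell (2,3)='T' (+3 fires, +1 burnt)
Step 2: cell (2,3)='F' (+4 fires, +3 burnt)
  -> target ignites at step 2
Step 3: cell (2,3)='.' (+4 fires, +4 burnt)
Step 4: cell (2,3)='.' (+2 fires, +4 burnt)
Step 5: cell (2,3)='.' (+3 fires, +2 burnt)
Step 6: cell (2,3)='.' (+2 fires, +3 burnt)
Step 7: cell (2,3)='.' (+1 fires, +2 burnt)
Step 8: cell (2,3)='.' (+0 fires, +1 burnt)
  fire out at step 8

2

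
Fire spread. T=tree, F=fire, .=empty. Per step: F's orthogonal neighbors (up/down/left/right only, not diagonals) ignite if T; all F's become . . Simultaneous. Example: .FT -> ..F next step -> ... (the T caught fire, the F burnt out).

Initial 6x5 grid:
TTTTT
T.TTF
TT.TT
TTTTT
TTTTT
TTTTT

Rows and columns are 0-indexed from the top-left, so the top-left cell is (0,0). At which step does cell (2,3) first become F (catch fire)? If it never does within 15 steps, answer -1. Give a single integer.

Step 1: cell (2,3)='T' (+3 fires, +1 burnt)
Step 2: cell (2,3)='F' (+4 fires, +3 burnt)
  -> target ignites at step 2
Step 3: cell (2,3)='.' (+3 fires, +4 burnt)
Step 4: cell (2,3)='.' (+4 fires, +3 burnt)
Step 5: cell (2,3)='.' (+4 fires, +4 burnt)
Step 6: cell (2,3)='.' (+5 fires, +4 burnt)
Step 7: cell (2,3)='.' (+3 fires, +5 burnt)
Step 8: cell (2,3)='.' (+1 fires, +3 burnt)
Step 9: cell (2,3)='.' (+0 fires, +1 burnt)
  fire out at step 9

2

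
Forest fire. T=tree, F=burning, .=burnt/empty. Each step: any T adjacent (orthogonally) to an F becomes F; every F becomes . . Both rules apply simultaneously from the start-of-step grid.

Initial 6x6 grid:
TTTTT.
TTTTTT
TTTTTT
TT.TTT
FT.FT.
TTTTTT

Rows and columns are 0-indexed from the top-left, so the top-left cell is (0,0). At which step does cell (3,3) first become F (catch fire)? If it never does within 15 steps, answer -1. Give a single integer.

Step 1: cell (3,3)='F' (+6 fires, +2 burnt)
  -> target ignites at step 1
Step 2: cell (3,3)='.' (+7 fires, +6 burnt)
Step 3: cell (3,3)='.' (+7 fires, +7 burnt)
Step 4: cell (3,3)='.' (+6 fires, +7 burnt)
Step 5: cell (3,3)='.' (+4 fires, +6 burnt)
Step 6: cell (3,3)='.' (+0 fires, +4 burnt)
  fire out at step 6

1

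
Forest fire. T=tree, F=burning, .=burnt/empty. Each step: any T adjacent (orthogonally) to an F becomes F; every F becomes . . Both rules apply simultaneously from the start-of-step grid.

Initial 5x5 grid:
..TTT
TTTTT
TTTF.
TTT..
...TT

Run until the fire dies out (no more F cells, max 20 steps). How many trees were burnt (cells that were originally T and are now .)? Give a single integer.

Answer: 14

Derivation:
Step 1: +2 fires, +1 burnt (F count now 2)
Step 2: +5 fires, +2 burnt (F count now 5)
Step 3: +5 fires, +5 burnt (F count now 5)
Step 4: +2 fires, +5 burnt (F count now 2)
Step 5: +0 fires, +2 burnt (F count now 0)
Fire out after step 5
Initially T: 16, now '.': 23
Total burnt (originally-T cells now '.'): 14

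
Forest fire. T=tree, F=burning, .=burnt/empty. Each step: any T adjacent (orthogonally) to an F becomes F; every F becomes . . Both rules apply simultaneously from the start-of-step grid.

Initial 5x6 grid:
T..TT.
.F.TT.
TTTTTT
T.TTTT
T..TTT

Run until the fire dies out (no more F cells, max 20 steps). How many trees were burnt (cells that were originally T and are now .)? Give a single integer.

Answer: 19

Derivation:
Step 1: +1 fires, +1 burnt (F count now 1)
Step 2: +2 fires, +1 burnt (F count now 2)
Step 3: +3 fires, +2 burnt (F count now 3)
Step 4: +4 fires, +3 burnt (F count now 4)
Step 5: +5 fires, +4 burnt (F count now 5)
Step 6: +3 fires, +5 burnt (F count now 3)
Step 7: +1 fires, +3 burnt (F count now 1)
Step 8: +0 fires, +1 burnt (F count now 0)
Fire out after step 8
Initially T: 20, now '.': 29
Total burnt (originally-T cells now '.'): 19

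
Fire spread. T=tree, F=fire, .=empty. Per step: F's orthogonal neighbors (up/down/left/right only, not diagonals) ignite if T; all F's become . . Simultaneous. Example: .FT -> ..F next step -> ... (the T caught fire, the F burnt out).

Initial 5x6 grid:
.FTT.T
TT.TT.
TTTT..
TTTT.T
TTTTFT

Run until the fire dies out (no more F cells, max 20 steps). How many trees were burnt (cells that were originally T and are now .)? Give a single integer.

Step 1: +4 fires, +2 burnt (F count now 4)
Step 2: +6 fires, +4 burnt (F count now 6)
Step 3: +7 fires, +6 burnt (F count now 7)
Step 4: +3 fires, +7 burnt (F count now 3)
Step 5: +0 fires, +3 burnt (F count now 0)
Fire out after step 5
Initially T: 21, now '.': 29
Total burnt (originally-T cells now '.'): 20

Answer: 20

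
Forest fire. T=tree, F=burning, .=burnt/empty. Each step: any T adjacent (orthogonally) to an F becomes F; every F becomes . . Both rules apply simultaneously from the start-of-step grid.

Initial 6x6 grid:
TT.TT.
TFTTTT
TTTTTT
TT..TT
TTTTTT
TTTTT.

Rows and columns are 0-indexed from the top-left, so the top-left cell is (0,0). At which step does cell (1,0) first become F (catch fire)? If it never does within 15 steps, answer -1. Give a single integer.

Step 1: cell (1,0)='F' (+4 fires, +1 burnt)
  -> target ignites at step 1
Step 2: cell (1,0)='.' (+5 fires, +4 burnt)
Step 3: cell (1,0)='.' (+5 fires, +5 burnt)
Step 4: cell (1,0)='.' (+6 fires, +5 burnt)
Step 5: cell (1,0)='.' (+5 fires, +6 burnt)
Step 6: cell (1,0)='.' (+3 fires, +5 burnt)
Step 7: cell (1,0)='.' (+2 fires, +3 burnt)
Step 8: cell (1,0)='.' (+0 fires, +2 burnt)
  fire out at step 8

1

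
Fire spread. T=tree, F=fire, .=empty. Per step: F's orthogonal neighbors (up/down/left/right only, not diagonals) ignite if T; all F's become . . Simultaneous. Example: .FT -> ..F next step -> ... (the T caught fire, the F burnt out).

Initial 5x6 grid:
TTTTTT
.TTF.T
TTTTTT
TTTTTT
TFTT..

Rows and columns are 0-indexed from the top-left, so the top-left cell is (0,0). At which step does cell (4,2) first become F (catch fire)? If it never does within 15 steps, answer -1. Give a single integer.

Step 1: cell (4,2)='F' (+6 fires, +2 burnt)
  -> target ignites at step 1
Step 2: cell (4,2)='.' (+10 fires, +6 burnt)
Step 3: cell (4,2)='.' (+5 fires, +10 burnt)
Step 4: cell (4,2)='.' (+3 fires, +5 burnt)
Step 5: cell (4,2)='.' (+0 fires, +3 burnt)
  fire out at step 5

1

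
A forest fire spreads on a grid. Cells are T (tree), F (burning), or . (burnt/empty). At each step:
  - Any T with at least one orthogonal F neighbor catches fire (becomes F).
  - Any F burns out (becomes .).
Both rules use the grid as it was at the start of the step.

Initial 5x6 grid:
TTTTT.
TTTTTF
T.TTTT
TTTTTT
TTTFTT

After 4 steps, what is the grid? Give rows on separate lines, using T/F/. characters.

Step 1: 5 trees catch fire, 2 burn out
  TTTTT.
  TTTTF.
  T.TTTF
  TTTFTT
  TTF.FT
Step 2: 9 trees catch fire, 5 burn out
  TTTTF.
  TTTF..
  T.TFF.
  TTF.FF
  TF...F
Step 3: 5 trees catch fire, 9 burn out
  TTTF..
  TTF...
  T.F...
  TF....
  F.....
Step 4: 3 trees catch fire, 5 burn out
  TTF...
  TF....
  T.....
  F.....
  ......

TTF...
TF....
T.....
F.....
......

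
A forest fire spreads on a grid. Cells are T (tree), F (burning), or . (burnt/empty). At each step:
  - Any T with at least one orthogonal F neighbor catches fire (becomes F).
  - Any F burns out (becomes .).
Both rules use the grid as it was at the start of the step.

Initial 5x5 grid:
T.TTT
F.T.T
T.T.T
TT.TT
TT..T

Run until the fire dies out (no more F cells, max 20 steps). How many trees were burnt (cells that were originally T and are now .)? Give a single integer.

Step 1: +2 fires, +1 burnt (F count now 2)
Step 2: +1 fires, +2 burnt (F count now 1)
Step 3: +2 fires, +1 burnt (F count now 2)
Step 4: +1 fires, +2 burnt (F count now 1)
Step 5: +0 fires, +1 burnt (F count now 0)
Fire out after step 5
Initially T: 16, now '.': 15
Total burnt (originally-T cells now '.'): 6

Answer: 6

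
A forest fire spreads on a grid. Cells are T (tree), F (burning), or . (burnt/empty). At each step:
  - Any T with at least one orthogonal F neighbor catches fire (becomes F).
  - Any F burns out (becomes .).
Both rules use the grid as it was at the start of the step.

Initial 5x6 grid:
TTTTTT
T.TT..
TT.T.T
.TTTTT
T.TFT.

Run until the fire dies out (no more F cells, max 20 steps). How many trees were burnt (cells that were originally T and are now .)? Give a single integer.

Answer: 20

Derivation:
Step 1: +3 fires, +1 burnt (F count now 3)
Step 2: +3 fires, +3 burnt (F count now 3)
Step 3: +3 fires, +3 burnt (F count now 3)
Step 4: +4 fires, +3 burnt (F count now 4)
Step 5: +3 fires, +4 burnt (F count now 3)
Step 6: +3 fires, +3 burnt (F count now 3)
Step 7: +1 fires, +3 burnt (F count now 1)
Step 8: +0 fires, +1 burnt (F count now 0)
Fire out after step 8
Initially T: 21, now '.': 29
Total burnt (originally-T cells now '.'): 20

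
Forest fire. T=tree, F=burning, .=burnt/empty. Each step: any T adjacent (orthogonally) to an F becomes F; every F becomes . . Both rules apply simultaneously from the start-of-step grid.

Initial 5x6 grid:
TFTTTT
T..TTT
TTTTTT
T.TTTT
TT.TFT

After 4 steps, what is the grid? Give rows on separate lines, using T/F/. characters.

Step 1: 5 trees catch fire, 2 burn out
  F.FTTT
  T..TTT
  TTTTTT
  T.TTFT
  TT.F.F
Step 2: 5 trees catch fire, 5 burn out
  ...FTT
  F..TTT
  TTTTFT
  T.TF.F
  TT....
Step 3: 7 trees catch fire, 5 burn out
  ....FT
  ...FFT
  FTTF.F
  T.F...
  TT....
Step 4: 5 trees catch fire, 7 burn out
  .....F
  .....F
  .FF...
  F.....
  TT....

.....F
.....F
.FF...
F.....
TT....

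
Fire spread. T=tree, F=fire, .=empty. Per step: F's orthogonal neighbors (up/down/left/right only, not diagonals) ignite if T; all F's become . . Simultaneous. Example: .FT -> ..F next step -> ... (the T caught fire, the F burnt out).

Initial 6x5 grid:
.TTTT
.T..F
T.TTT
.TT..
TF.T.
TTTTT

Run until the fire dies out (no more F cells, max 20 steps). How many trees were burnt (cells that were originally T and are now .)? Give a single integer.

Answer: 17

Derivation:
Step 1: +5 fires, +2 burnt (F count now 5)
Step 2: +5 fires, +5 burnt (F count now 5)
Step 3: +3 fires, +5 burnt (F count now 3)
Step 4: +3 fires, +3 burnt (F count now 3)
Step 5: +1 fires, +3 burnt (F count now 1)
Step 6: +0 fires, +1 burnt (F count now 0)
Fire out after step 6
Initially T: 18, now '.': 29
Total burnt (originally-T cells now '.'): 17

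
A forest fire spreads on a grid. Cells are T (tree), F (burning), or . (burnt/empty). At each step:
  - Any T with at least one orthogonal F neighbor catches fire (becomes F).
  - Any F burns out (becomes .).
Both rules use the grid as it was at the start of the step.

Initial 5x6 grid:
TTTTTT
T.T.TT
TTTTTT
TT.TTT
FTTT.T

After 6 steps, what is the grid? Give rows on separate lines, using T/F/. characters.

Step 1: 2 trees catch fire, 1 burn out
  TTTTTT
  T.T.TT
  TTTTTT
  FT.TTT
  .FTT.T
Step 2: 3 trees catch fire, 2 burn out
  TTTTTT
  T.T.TT
  FTTTTT
  .F.TTT
  ..FT.T
Step 3: 3 trees catch fire, 3 burn out
  TTTTTT
  F.T.TT
  .FTTTT
  ...TTT
  ...F.T
Step 4: 3 trees catch fire, 3 burn out
  FTTTTT
  ..T.TT
  ..FTTT
  ...FTT
  .....T
Step 5: 4 trees catch fire, 3 burn out
  .FTTTT
  ..F.TT
  ...FTT
  ....FT
  .....T
Step 6: 3 trees catch fire, 4 burn out
  ..FTTT
  ....TT
  ....FT
  .....F
  .....T

..FTTT
....TT
....FT
.....F
.....T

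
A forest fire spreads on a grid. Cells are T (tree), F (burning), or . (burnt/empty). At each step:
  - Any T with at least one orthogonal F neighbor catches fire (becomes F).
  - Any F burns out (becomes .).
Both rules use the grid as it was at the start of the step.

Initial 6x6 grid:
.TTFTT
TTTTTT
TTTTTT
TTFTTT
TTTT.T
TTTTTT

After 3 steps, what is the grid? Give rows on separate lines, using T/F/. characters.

Step 1: 7 trees catch fire, 2 burn out
  .TF.FT
  TTTFTT
  TTFTTT
  TF.FTT
  TTFT.T
  TTTTTT
Step 2: 11 trees catch fire, 7 burn out
  .F...F
  TTF.FT
  TF.FTT
  F...FT
  TF.F.T
  TTFTTT
Step 3: 8 trees catch fire, 11 burn out
  ......
  TF...F
  F...FT
  .....F
  F....T
  TF.FTT

......
TF...F
F...FT
.....F
F....T
TF.FTT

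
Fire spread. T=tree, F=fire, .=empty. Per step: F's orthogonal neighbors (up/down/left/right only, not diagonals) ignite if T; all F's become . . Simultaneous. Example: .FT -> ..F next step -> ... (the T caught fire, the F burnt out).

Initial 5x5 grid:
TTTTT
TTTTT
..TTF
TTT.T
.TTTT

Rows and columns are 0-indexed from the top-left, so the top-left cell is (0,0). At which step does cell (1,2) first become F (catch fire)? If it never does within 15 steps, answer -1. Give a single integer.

Step 1: cell (1,2)='T' (+3 fires, +1 burnt)
Step 2: cell (1,2)='T' (+4 fires, +3 burnt)
Step 3: cell (1,2)='F' (+4 fires, +4 burnt)
  -> target ignites at step 3
Step 4: cell (1,2)='.' (+4 fires, +4 burnt)
Step 5: cell (1,2)='.' (+4 fires, +4 burnt)
Step 6: cell (1,2)='.' (+1 fires, +4 burnt)
Step 7: cell (1,2)='.' (+0 fires, +1 burnt)
  fire out at step 7

3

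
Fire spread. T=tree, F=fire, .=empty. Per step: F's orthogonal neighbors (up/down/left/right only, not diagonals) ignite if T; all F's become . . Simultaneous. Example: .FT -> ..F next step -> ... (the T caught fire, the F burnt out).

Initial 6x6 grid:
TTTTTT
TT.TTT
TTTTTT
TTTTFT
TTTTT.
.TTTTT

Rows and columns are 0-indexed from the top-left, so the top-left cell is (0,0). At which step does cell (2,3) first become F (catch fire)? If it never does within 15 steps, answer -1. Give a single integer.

Step 1: cell (2,3)='T' (+4 fires, +1 burnt)
Step 2: cell (2,3)='F' (+6 fires, +4 burnt)
  -> target ignites at step 2
Step 3: cell (2,3)='.' (+8 fires, +6 burnt)
Step 4: cell (2,3)='.' (+6 fires, +8 burnt)
Step 5: cell (2,3)='.' (+5 fires, +6 burnt)
Step 6: cell (2,3)='.' (+2 fires, +5 burnt)
Step 7: cell (2,3)='.' (+1 fires, +2 burnt)
Step 8: cell (2,3)='.' (+0 fires, +1 burnt)
  fire out at step 8

2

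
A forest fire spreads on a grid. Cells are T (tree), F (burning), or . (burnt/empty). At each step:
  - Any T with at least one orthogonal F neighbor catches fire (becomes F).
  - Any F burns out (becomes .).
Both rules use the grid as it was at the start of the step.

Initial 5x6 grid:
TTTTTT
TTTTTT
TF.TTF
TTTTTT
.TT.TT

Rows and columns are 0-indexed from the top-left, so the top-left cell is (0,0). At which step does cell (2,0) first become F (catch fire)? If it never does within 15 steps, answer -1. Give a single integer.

Step 1: cell (2,0)='F' (+6 fires, +2 burnt)
  -> target ignites at step 1
Step 2: cell (2,0)='.' (+11 fires, +6 burnt)
Step 3: cell (2,0)='.' (+7 fires, +11 burnt)
Step 4: cell (2,0)='.' (+1 fires, +7 burnt)
Step 5: cell (2,0)='.' (+0 fires, +1 burnt)
  fire out at step 5

1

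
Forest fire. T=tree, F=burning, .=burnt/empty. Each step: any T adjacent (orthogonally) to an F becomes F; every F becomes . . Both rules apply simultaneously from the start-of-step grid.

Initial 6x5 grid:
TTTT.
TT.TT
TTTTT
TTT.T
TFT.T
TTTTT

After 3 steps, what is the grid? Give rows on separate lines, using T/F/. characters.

Step 1: 4 trees catch fire, 1 burn out
  TTTT.
  TT.TT
  TTTTT
  TFT.T
  F.F.T
  TFTTT
Step 2: 5 trees catch fire, 4 burn out
  TTTT.
  TT.TT
  TFTTT
  F.F.T
  ....T
  F.FTT
Step 3: 4 trees catch fire, 5 burn out
  TTTT.
  TF.TT
  F.FTT
  ....T
  ....T
  ...FT

TTTT.
TF.TT
F.FTT
....T
....T
...FT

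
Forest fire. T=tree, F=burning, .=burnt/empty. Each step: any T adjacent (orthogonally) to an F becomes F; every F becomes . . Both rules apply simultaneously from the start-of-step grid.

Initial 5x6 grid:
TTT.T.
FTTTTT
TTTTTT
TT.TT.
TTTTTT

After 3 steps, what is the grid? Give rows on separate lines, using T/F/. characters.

Step 1: 3 trees catch fire, 1 burn out
  FTT.T.
  .FTTTT
  FTTTTT
  TT.TT.
  TTTTTT
Step 2: 4 trees catch fire, 3 burn out
  .FT.T.
  ..FTTT
  .FTTTT
  FT.TT.
  TTTTTT
Step 3: 5 trees catch fire, 4 burn out
  ..F.T.
  ...FTT
  ..FTTT
  .F.TT.
  FTTTTT

..F.T.
...FTT
..FTTT
.F.TT.
FTTTTT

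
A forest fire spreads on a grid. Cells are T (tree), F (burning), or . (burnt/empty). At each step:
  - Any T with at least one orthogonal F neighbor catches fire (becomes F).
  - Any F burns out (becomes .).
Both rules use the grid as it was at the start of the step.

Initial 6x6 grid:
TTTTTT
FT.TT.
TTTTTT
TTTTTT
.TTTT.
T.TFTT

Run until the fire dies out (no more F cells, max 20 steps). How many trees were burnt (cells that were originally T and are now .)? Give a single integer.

Step 1: +6 fires, +2 burnt (F count now 6)
Step 2: +7 fires, +6 burnt (F count now 7)
Step 3: +7 fires, +7 burnt (F count now 7)
Step 4: +4 fires, +7 burnt (F count now 4)
Step 5: +3 fires, +4 burnt (F count now 3)
Step 6: +1 fires, +3 burnt (F count now 1)
Step 7: +0 fires, +1 burnt (F count now 0)
Fire out after step 7
Initially T: 29, now '.': 35
Total burnt (originally-T cells now '.'): 28

Answer: 28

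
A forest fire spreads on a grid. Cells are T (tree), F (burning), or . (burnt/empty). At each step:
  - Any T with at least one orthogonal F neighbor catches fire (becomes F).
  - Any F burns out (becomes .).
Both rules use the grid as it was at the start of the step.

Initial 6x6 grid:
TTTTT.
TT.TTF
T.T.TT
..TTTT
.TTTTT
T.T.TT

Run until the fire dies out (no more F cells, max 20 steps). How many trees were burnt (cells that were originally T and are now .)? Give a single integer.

Step 1: +2 fires, +1 burnt (F count now 2)
Step 2: +4 fires, +2 burnt (F count now 4)
Step 3: +3 fires, +4 burnt (F count now 3)
Step 4: +4 fires, +3 burnt (F count now 4)
Step 5: +4 fires, +4 burnt (F count now 4)
Step 6: +4 fires, +4 burnt (F count now 4)
Step 7: +3 fires, +4 burnt (F count now 3)
Step 8: +1 fires, +3 burnt (F count now 1)
Step 9: +0 fires, +1 burnt (F count now 0)
Fire out after step 9
Initially T: 26, now '.': 35
Total burnt (originally-T cells now '.'): 25

Answer: 25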